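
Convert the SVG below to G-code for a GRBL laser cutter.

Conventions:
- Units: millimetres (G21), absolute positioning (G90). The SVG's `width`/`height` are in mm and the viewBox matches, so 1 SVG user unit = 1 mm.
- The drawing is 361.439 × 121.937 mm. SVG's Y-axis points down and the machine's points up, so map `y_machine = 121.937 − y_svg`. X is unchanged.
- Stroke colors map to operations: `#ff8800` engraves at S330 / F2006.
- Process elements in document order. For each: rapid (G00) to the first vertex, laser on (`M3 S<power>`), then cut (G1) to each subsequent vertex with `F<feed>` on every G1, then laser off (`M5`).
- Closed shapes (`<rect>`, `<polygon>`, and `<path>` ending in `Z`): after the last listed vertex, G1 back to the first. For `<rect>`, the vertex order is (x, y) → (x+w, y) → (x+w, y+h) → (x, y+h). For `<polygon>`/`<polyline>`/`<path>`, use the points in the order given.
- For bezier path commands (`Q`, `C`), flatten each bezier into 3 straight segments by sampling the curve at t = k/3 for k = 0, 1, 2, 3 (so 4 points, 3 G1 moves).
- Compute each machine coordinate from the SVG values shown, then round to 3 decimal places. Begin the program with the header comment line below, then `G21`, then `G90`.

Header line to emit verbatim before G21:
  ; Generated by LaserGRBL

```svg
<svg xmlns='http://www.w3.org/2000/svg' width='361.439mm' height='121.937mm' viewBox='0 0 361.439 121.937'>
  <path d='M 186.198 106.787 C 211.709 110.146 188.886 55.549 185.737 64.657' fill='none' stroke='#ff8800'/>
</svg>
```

; Generated by LaserGRBL
G21
G90
G00 X186.198 Y15.150
M3 S330
G1 X198.116 Y26.604 F2006
G1 X192.925 Y49.659 F2006
G1 X185.737 Y57.280 F2006
M5

1 u = 1 mm; y_m = 121.937 − y.

[1] `<path>` cubic bezier, #ff8800→engrave S330 F2006: (186.198,15.150) → (198.116,26.604) → (192.925,49.659) → (185.737,57.280)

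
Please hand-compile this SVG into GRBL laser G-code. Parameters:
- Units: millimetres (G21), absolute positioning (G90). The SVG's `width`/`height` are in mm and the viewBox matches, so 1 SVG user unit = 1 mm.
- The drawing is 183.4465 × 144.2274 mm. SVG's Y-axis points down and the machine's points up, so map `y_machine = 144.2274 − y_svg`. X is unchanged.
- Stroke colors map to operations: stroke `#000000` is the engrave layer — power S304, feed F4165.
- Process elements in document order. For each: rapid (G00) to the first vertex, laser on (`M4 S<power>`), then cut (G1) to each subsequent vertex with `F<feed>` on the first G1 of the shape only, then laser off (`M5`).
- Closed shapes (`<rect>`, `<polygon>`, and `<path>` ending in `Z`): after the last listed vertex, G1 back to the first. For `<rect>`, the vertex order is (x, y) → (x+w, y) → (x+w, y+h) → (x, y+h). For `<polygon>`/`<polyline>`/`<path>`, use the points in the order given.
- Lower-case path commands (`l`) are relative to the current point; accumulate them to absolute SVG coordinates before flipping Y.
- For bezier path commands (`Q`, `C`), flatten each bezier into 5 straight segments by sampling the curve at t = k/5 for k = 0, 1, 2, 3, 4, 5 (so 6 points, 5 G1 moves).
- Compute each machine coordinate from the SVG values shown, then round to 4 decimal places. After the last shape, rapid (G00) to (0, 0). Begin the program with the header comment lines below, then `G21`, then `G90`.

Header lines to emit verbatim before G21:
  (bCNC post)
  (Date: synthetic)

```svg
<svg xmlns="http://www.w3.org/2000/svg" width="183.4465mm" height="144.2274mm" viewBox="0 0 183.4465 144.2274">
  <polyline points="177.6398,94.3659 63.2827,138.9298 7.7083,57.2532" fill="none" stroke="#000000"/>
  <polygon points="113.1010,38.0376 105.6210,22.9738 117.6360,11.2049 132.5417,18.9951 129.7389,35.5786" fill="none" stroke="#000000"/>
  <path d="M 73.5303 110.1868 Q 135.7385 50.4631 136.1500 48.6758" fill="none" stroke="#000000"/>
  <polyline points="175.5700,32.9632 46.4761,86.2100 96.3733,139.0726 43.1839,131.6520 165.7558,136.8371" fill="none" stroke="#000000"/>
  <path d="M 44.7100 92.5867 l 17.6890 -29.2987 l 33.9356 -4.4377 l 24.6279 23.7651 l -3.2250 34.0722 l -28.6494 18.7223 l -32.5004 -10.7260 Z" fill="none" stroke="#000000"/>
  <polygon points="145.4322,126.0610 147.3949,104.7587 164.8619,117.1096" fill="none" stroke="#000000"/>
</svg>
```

(bCNC post)
(Date: synthetic)
G21
G90
G00 X177.6398 Y49.8615
M4 S304
G1 X63.2827 Y5.2976 F4165
G1 X7.7083 Y86.9742
M5
G00 X113.1010 Y106.1898
M4 S304
G1 X105.6210 Y121.2536 F4165
G1 X117.6360 Y133.0225
G1 X132.5417 Y125.2323
G1 X129.7389 Y108.6488
G1 X113.1010 Y106.1898
M5
G00 X73.5303 Y34.0406
M4 S304
G1 X95.9417 Y55.6126 F4165
G1 X113.4094 Y72.5497
G1 X125.9333 Y84.8519
G1 X133.5135 Y92.5192
G1 X136.1500 Y95.5516
M5
G00 X175.5700 Y111.2642
M4 S304
G1 X46.4761 Y58.0174 F4165
G1 X96.3733 Y5.1548
G1 X43.1839 Y12.5754
G1 X165.7558 Y7.3903
M5
G00 X44.7100 Y51.6407
M4 S304
G1 X62.3990 Y80.9394 F4165
G1 X96.3346 Y85.3771
G1 X120.9625 Y61.6120
G1 X117.7375 Y27.5398
G1 X89.0881 Y8.8175
G1 X56.5877 Y19.5435
G1 X44.7100 Y51.6407
M5
G00 X145.4322 Y18.1664
M4 S304
G1 X147.3949 Y39.4687 F4165
G1 X164.8619 Y27.1178
G1 X145.4322 Y18.1664
M5
G00 X0.0000 Y0.0000

1 u = 1 mm; y_m = 144.2274 − y.

[1] `<polyline>` open polyline, #000000→engrave S304 F4165: (177.6398,49.8615) → (63.2827,5.2976) → (7.7083,86.9742)

[2] `<polygon>` regular polygon, #000000→engrave S304 F4165: (113.1010,106.1898) → (105.6210,121.2536) → (117.6360,133.0225) → (132.5417,125.2323) → (129.7389,108.6488) → (113.1010,106.1898) (closed)

[3] `<path>` quadratic bezier, #000000→engrave S304 F4165: (73.5303,34.0406) → (95.9417,55.6126) → (113.4094,72.5497) → (125.9333,84.8519) → (133.5135,92.5192) → (136.1500,95.5516)

[4] `<polyline>` open polyline, #000000→engrave S304 F4165: (175.5700,111.2642) → (46.4761,58.0174) → (96.3733,5.1548) → (43.1839,12.5754) → (165.7558,7.3903)

[5] `<path>` regular polygon, #000000→engrave S304 F4165: (44.7100,51.6407) → (62.3990,80.9394) → (96.3346,85.3771) → (120.9625,61.6120) → (117.7375,27.5398) → (89.0881,8.8175) → (56.5877,19.5435) → (44.7100,51.6407) (closed)

[6] `<polygon>` regular polygon, #000000→engrave S304 F4165: (145.4322,18.1664) → (147.3949,39.4687) → (164.8619,27.1178) → (145.4322,18.1664) (closed)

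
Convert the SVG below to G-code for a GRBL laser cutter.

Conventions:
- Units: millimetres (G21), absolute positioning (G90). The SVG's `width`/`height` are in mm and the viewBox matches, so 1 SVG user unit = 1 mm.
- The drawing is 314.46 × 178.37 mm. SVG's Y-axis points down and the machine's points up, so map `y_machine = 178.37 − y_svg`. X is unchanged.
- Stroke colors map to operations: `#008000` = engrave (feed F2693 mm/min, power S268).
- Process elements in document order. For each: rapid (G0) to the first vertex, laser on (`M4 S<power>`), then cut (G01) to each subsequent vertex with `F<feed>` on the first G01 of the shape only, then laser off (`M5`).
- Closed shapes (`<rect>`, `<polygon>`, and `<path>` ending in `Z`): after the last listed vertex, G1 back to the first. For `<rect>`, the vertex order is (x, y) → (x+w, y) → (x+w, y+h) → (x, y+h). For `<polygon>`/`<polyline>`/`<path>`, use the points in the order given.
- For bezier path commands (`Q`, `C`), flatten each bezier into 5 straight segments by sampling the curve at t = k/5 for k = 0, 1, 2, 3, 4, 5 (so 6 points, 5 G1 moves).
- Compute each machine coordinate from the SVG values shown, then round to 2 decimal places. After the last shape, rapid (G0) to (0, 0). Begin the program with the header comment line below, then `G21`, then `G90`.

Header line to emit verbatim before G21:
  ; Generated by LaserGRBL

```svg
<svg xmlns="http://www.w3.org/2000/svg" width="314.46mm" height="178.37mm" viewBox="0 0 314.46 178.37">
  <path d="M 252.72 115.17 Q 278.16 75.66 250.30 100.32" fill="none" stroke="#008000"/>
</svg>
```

Since the viewBox matches the mm dimensions, user units are millimetres directly. The only transform is the Y-flip y_m = 178.37 − y_svg.

Shape 1 is a quadratic bezier drawn with `<path>`. Its stroke #008000 means engrave at S268, F2693. After flipping Y the toolpath is (252.72,63.20) → (260.76,76.44) → (264.54,84.54) → (264.06,87.51) → (259.31,85.35) → (250.30,78.05).

; Generated by LaserGRBL
G21
G90
G0 X252.72 Y63.20
M4 S268
G01 X260.76 Y76.44 F2693
G01 X264.54 Y84.54
G01 X264.06 Y87.51
G01 X259.31 Y85.35
G01 X250.30 Y78.05
M5
G0 X0.00 Y0.00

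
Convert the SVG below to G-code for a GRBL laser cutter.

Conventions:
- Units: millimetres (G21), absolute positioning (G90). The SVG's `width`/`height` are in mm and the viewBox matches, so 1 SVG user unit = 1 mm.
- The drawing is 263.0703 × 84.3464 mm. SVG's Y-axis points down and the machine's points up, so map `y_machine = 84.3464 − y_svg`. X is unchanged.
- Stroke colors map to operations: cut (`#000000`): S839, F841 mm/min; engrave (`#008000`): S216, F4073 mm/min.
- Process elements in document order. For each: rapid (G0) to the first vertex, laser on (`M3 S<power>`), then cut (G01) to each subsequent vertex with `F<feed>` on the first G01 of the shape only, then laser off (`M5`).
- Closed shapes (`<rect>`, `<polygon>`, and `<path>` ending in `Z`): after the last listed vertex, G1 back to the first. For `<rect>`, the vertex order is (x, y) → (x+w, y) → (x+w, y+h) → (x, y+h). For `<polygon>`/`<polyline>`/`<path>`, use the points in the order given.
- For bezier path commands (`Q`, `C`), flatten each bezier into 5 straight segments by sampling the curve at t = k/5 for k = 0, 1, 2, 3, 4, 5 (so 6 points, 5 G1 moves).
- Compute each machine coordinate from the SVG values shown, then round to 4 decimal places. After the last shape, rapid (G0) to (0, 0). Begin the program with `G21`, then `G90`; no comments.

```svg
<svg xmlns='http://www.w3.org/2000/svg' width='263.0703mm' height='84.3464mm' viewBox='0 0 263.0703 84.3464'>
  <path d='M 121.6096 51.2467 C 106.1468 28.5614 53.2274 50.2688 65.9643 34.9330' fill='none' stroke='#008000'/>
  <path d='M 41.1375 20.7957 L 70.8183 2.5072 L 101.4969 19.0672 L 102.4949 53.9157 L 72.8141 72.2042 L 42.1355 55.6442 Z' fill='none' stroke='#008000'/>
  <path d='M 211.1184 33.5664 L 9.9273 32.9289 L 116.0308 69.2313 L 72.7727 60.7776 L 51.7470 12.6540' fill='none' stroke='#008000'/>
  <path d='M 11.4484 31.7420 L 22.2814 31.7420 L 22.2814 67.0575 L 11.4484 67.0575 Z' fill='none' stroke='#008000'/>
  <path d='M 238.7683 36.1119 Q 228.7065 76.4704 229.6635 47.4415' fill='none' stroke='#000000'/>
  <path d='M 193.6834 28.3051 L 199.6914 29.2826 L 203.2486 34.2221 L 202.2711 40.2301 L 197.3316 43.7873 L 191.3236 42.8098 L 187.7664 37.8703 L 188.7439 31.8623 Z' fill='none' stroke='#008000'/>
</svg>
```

G21
G90
G0 X121.6096 Y33.0997
M3 S216
G01 X108.6620 Y42.0352 F4073
G01 X91.6743 Y44.2255
G01 X75.5958 Y43.5793
G01 X65.3760 Y44.0056
G01 X65.9643 Y49.4134
M5
G0 X41.1375 Y63.5507
M3 S216
G01 X70.8183 Y81.8392 F4073
G01 X101.4969 Y65.2792
G01 X102.4949 Y30.4307
G01 X72.8141 Y12.1422
G01 X42.1355 Y28.7022
G01 X41.1375 Y63.5507
M5
G0 X211.1184 Y50.7800
M3 S216
G01 X9.9273 Y51.4175 F4073
G01 X116.0308 Y15.1151
G01 X72.7727 Y23.5688
G01 X51.7470 Y71.6924
M5
G0 X11.4484 Y52.6044
M3 S216
G01 X22.2814 Y52.6044 F4073
G01 X22.2814 Y17.2889
G01 X11.4484 Y17.2889
G01 X11.4484 Y52.6044
M5
G0 X238.7683 Y48.2345
M3 S839
G01 X235.1843 Y34.8666 F841
G01 X232.4819 Y27.0497
G01 X230.6609 Y24.7838
G01 X229.7215 Y28.0688
G01 X229.6635 Y36.9049
M5
G0 X193.6834 Y56.0413
M3 S216
G01 X199.6914 Y55.0638 F4073
G01 X203.2486 Y50.1243
G01 X202.2711 Y44.1163
G01 X197.3316 Y40.5591
G01 X191.3236 Y41.5366
G01 X187.7664 Y46.4761
G01 X188.7439 Y52.4841
G01 X193.6834 Y56.0413
M5
G0 X0.0000 Y0.0000

1 u = 1 mm; y_m = 84.3464 − y.

[1] `<path>` cubic bezier, #008000→engrave S216 F4073: (121.6096,33.0997) → (108.6620,42.0352) → (91.6743,44.2255) → (75.5958,43.5793) → (65.3760,44.0056) → (65.9643,49.4134)

[2] `<path>` regular polygon, #008000→engrave S216 F4073: (41.1375,63.5507) → (70.8183,81.8392) → (101.4969,65.2792) → (102.4949,30.4307) → (72.8141,12.1422) → (42.1355,28.7022) → (41.1375,63.5507) (closed)

[3] `<path>` open polyline, #008000→engrave S216 F4073: (211.1184,50.7800) → (9.9273,51.4175) → (116.0308,15.1151) → (72.7727,23.5688) → (51.7470,71.6924)

[4] `<path>` rectangle, #008000→engrave S216 F4073: (11.4484,52.6044) → (22.2814,52.6044) → (22.2814,17.2889) → (11.4484,17.2889) → (11.4484,52.6044) (closed)

[5] `<path>` quadratic bezier, #000000→cut S839 F841: (238.7683,48.2345) → (235.1843,34.8666) → (232.4819,27.0497) → (230.6609,24.7838) → (229.7215,28.0688) → (229.6635,36.9049)

[6] `<path>` regular polygon, #008000→engrave S216 F4073: (193.6834,56.0413) → (199.6914,55.0638) → (203.2486,50.1243) → (202.2711,44.1163) → (197.3316,40.5591) → (191.3236,41.5366) → (187.7664,46.4761) → (188.7439,52.4841) → (193.6834,56.0413) (closed)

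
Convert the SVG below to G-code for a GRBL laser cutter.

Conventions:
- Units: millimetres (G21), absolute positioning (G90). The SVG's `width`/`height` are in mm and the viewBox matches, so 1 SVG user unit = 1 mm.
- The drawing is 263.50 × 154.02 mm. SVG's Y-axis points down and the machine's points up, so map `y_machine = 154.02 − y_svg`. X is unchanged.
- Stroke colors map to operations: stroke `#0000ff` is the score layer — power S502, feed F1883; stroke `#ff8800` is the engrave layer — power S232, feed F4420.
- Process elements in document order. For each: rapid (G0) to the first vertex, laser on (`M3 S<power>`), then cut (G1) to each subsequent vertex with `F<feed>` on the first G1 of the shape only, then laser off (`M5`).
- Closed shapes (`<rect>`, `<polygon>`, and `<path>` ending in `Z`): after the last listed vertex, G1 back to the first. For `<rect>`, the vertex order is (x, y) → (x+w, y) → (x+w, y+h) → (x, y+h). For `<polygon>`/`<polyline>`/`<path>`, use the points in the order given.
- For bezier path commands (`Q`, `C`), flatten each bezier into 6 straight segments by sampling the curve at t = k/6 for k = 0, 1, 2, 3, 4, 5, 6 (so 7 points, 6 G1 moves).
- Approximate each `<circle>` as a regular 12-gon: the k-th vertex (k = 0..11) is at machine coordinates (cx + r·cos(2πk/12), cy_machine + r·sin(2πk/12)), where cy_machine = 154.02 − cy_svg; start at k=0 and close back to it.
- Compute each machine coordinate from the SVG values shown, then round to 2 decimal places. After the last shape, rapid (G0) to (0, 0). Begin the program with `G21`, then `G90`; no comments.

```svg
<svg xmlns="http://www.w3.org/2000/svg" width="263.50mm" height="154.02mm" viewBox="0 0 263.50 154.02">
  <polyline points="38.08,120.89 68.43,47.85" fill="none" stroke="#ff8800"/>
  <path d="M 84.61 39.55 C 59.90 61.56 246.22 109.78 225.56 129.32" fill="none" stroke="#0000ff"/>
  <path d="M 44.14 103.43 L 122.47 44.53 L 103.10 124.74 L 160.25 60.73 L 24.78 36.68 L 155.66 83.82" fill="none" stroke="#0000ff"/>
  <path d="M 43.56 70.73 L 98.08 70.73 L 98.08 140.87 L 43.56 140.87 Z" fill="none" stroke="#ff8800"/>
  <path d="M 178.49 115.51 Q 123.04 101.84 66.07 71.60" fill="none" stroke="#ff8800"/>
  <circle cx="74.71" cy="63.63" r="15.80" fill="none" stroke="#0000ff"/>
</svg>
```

G21
G90
G0 X38.08 Y33.13
M3 S232
G1 X68.43 Y106.17 F4420
M5
G0 X84.61 Y114.47
M3 S502
G1 X87.91 Y101.53 F1883
G1 X114.76 Y85.76
G1 X153.57 Y68.66
G1 X192.71 Y51.77
G1 X220.58 Y36.61
G1 X225.56 Y24.70
M5
G0 X44.14 Y50.59
M3 S502
G1 X122.47 Y109.49 F1883
G1 X103.10 Y29.28
G1 X160.25 Y93.29
G1 X24.78 Y117.34
G1 X155.66 Y70.20
M5
G0 X43.56 Y83.29
M3 S232
G1 X98.08 Y83.29 F4420
G1 X98.08 Y13.15
G1 X43.56 Y13.15
G1 X43.56 Y83.29
M5
G0 X178.49 Y38.51
M3 S232
G1 X159.96 Y43.53 F4420
G1 X141.35 Y49.46
G1 X122.66 Y56.32
G1 X103.88 Y64.10
G1 X85.02 Y72.80
G1 X66.07 Y82.42
M5
G0 X90.51 Y90.39
M3 S502
G1 X88.39 Y98.29 F1883
G1 X82.61 Y104.07
G1 X74.71 Y106.19
G1 X66.81 Y104.07
G1 X61.03 Y98.29
G1 X58.91 Y90.39
G1 X61.03 Y82.49
G1 X66.81 Y76.71
G1 X74.71 Y74.59
G1 X82.61 Y76.71
G1 X88.39 Y82.49
G1 X90.51 Y90.39
M5
G0 X0.00 Y0.00

Since the viewBox matches the mm dimensions, user units are millimetres directly. The only transform is the Y-flip y_m = 154.02 − y_svg.

Shape 1 is a line segment drawn with `<polyline>`. Its stroke #ff8800 means engrave at S232, F4420. After flipping Y the toolpath is (38.08,33.13) → (68.43,106.17).

Shape 2 is a cubic bezier drawn with `<path>`. Its stroke #0000ff means score at S502, F1883. After flipping Y the toolpath is (84.61,114.47) → (87.91,101.53) → (114.76,85.76) → (153.57,68.66) → (192.71,51.77) → (220.58,36.61) → (225.56,24.70).

Shape 3 is a open polyline drawn with `<path>`. Its stroke #0000ff means score at S502, F1883. After flipping Y the toolpath is (44.14,50.59) → (122.47,109.49) → (103.10,29.28) → (160.25,93.29) → (24.78,117.34) → (155.66,70.20).

Shape 4 is a rectangle drawn with `<path>`. Its stroke #ff8800 means engrave at S232, F4420. After flipping Y the toolpath is (43.56,83.29) → (98.08,83.29) → (98.08,13.15) → (43.56,13.15) → (43.56,83.29), returning to the start.

Shape 5 is a quadratic bezier drawn with `<path>`. Its stroke #ff8800 means engrave at S232, F4420. After flipping Y the toolpath is (178.49,38.51) → (159.96,43.53) → (141.35,49.46) → (122.66,56.32) → (103.88,64.10) → (85.02,72.80) → (66.07,82.42).

Shape 6 is a circle drawn with `<circle>`. Its stroke #0000ff means score at S502, F1883. After flipping Y the toolpath is (90.51,90.39) → (88.39,98.29) → (82.61,104.07) → (74.71,106.19) → (66.81,104.07) → (61.03,98.29) → (58.91,90.39) → (61.03,82.49) → (66.81,76.71) → (74.71,74.59) → (82.61,76.71) → (88.39,82.49) → (90.51,90.39), returning to the start.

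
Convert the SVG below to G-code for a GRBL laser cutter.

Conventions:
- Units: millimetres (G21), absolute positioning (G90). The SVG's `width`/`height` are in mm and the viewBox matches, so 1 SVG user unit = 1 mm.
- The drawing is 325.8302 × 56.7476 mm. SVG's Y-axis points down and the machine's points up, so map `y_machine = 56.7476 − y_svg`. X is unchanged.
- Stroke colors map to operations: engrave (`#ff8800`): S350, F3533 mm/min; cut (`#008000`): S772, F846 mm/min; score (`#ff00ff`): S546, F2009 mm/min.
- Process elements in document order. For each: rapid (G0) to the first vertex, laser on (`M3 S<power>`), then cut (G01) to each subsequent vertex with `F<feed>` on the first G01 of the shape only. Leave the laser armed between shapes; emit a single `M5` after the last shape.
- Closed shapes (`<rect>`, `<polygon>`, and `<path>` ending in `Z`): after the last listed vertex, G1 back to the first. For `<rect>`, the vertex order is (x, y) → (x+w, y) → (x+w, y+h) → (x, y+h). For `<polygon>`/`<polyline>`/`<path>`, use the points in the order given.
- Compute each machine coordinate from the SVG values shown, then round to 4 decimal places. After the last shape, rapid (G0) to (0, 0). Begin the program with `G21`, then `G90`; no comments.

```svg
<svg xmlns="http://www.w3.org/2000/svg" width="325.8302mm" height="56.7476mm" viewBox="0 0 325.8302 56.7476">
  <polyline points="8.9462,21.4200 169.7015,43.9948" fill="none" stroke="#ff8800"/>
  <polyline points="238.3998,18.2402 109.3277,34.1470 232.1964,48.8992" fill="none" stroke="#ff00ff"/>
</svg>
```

1 u = 1 mm; y_m = 56.7476 − y.

[1] `<polyline>` line segment, #ff8800→engrave S350 F3533: (8.9462,35.3276) → (169.7015,12.7528)

[2] `<polyline>` open polyline, #ff00ff→score S546 F2009: (238.3998,38.5074) → (109.3277,22.6006) → (232.1964,7.8484)

G21
G90
G0 X8.9462 Y35.3276
M3 S350
G01 X169.7015 Y12.7528 F3533
G0 X238.3998 Y38.5074
M3 S546
G01 X109.3277 Y22.6006 F2009
G01 X232.1964 Y7.8484
M5
G0 X0.0000 Y0.0000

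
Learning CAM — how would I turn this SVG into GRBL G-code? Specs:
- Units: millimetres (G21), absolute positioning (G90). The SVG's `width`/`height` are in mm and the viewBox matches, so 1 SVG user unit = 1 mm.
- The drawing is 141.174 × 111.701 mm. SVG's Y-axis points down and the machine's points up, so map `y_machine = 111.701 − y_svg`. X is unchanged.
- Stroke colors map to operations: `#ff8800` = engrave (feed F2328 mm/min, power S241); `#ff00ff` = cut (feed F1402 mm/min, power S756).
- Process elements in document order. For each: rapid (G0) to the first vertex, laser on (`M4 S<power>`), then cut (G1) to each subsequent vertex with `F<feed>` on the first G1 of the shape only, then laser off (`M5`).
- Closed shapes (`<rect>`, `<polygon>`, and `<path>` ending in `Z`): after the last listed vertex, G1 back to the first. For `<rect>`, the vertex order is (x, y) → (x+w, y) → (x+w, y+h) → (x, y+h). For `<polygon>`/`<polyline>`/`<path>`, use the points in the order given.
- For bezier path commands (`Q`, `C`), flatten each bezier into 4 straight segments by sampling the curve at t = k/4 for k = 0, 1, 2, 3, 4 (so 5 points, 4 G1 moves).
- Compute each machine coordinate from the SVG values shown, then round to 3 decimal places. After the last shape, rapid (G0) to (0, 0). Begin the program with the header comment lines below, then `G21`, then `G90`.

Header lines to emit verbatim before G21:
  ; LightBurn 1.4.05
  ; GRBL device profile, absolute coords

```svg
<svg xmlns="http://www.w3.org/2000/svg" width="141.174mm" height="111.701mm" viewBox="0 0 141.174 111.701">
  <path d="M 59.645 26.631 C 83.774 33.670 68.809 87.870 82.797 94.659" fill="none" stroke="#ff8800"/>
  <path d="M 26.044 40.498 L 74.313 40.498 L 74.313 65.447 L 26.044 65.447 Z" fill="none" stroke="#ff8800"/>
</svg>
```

; LightBurn 1.4.05
; GRBL device profile, absolute coords
G21
G90
G0 X59.645 Y85.070
M4 S241
G1 X71.475 Y72.426 F2328
G1 X75.024 Y50.962
G1 X76.671 Y29.546
G1 X82.797 Y17.042
M5
G0 X26.044 Y71.203
M4 S241
G1 X74.313 Y71.203 F2328
G1 X74.313 Y46.254
G1 X26.044 Y46.254
G1 X26.044 Y71.203
M5
G0 X0.000 Y0.000

viewBox `0 0 141.174 111.701` with mm width/height → 1 unit = 1 mm. Flip: y_m = 111.701 − y_svg.

**Shape 1** — `<path>` cubic bezier, stroke `#ff8800` → engrave (S241, F2328). Control points (SVG): P0=(59.645,26.631), P1=(83.774,33.670), P2=(68.809,87.870), P3=(82.797,94.659); sampled at t=k/4. Machine vertices: (59.645,85.070) → (71.475,72.426) → (75.024,50.962) → (76.671,29.546) → (82.797,17.042). Open path.

**Shape 2** — `<path>` rectangle, stroke `#ff8800` → engrave (S241, F2328). Machine vertices: (26.044,71.203) → (74.313,71.203) → (74.313,46.254) → (26.044,46.254) → (26.044,71.203). Closed: final G1 returns to the first vertex.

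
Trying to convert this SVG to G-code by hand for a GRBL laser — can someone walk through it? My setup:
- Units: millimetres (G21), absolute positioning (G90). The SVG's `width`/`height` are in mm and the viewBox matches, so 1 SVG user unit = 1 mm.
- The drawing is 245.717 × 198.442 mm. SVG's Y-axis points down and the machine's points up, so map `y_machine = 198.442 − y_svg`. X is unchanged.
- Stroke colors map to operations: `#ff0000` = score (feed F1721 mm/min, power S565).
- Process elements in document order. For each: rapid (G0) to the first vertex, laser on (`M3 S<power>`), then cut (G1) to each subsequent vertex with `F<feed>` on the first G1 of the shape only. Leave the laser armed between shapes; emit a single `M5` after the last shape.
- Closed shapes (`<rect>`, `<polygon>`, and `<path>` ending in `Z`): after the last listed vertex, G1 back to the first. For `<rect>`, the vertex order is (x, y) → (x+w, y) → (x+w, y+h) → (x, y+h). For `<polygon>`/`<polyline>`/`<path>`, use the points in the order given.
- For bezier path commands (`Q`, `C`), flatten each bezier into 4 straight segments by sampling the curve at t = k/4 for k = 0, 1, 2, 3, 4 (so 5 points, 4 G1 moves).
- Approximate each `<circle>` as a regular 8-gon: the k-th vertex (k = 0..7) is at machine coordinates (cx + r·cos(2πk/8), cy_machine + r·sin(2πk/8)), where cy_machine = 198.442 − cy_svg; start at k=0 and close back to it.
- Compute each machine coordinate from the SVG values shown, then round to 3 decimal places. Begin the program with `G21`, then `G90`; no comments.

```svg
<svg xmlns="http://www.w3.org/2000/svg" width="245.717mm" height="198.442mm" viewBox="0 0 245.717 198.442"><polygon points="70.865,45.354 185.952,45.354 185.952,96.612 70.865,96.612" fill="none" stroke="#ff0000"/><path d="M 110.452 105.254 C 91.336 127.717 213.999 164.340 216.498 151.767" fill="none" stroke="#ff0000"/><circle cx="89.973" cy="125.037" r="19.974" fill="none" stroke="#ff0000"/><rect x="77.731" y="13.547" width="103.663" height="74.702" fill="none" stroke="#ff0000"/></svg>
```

G21
G90
G0 X70.865 Y153.088
M3 S565
G1 X185.952 Y153.088 F1721
G1 X185.952 Y101.830
G1 X70.865 Y101.830
G1 X70.865 Y153.088
G0 X110.452 Y93.188
M3 S565
G1 X118.606 Y74.676 F1721
G1 X155.369 Y56.793
G1 X196.186 Y45.480
G1 X216.498 Y46.675
G0 X109.947 Y73.405
M3 S565
G1 X104.097 Y87.529 F1721
G1 X89.973 Y93.379
G1 X75.849 Y87.529
G1 X69.999 Y73.405
G1 X75.849 Y59.281
G1 X89.973 Y53.431
G1 X104.097 Y59.281
G1 X109.947 Y73.405
G0 X77.731 Y184.895
M3 S565
G1 X181.394 Y184.895 F1721
G1 X181.394 Y110.193
G1 X77.731 Y110.193
G1 X77.731 Y184.895
M5

viewBox `0 0 245.717 198.442` with mm width/height → 1 unit = 1 mm. Flip: y_m = 198.442 − y_svg.

**Shape 1** — `<polygon>` rectangle, stroke `#ff0000` → score (S565, F1721). Machine vertices: (70.865,153.088) → (185.952,153.088) → (185.952,101.830) → (70.865,101.830) → (70.865,153.088). Closed: final G1 returns to the first vertex.

**Shape 2** — `<path>` cubic bezier, stroke `#ff0000` → score (S565, F1721). Control points (SVG): P0=(110.452,105.254), P1=(91.336,127.717), P2=(213.999,164.340), P3=(216.498,151.767); sampled at t=k/4. Machine vertices: (110.452,93.188) → (118.606,74.676) → (155.369,56.793) → (196.186,45.480) → (216.498,46.675). Open path.

**Shape 3** — `<circle>` circle, stroke `#ff0000` → score (S565, F1721). Machine vertices: (109.947,73.405) → (104.097,87.529) → (89.973,93.379) → (75.849,87.529) → (69.999,73.405) → (75.849,59.281) → (89.973,53.431) → (104.097,59.281) → (109.947,73.405). Closed: final G1 returns to the first vertex.

**Shape 4** — `<rect>` rectangle, stroke `#ff0000` → score (S565, F1721). Machine vertices: (77.731,184.895) → (181.394,184.895) → (181.394,110.193) → (77.731,110.193) → (77.731,184.895). Closed: final G1 returns to the first vertex.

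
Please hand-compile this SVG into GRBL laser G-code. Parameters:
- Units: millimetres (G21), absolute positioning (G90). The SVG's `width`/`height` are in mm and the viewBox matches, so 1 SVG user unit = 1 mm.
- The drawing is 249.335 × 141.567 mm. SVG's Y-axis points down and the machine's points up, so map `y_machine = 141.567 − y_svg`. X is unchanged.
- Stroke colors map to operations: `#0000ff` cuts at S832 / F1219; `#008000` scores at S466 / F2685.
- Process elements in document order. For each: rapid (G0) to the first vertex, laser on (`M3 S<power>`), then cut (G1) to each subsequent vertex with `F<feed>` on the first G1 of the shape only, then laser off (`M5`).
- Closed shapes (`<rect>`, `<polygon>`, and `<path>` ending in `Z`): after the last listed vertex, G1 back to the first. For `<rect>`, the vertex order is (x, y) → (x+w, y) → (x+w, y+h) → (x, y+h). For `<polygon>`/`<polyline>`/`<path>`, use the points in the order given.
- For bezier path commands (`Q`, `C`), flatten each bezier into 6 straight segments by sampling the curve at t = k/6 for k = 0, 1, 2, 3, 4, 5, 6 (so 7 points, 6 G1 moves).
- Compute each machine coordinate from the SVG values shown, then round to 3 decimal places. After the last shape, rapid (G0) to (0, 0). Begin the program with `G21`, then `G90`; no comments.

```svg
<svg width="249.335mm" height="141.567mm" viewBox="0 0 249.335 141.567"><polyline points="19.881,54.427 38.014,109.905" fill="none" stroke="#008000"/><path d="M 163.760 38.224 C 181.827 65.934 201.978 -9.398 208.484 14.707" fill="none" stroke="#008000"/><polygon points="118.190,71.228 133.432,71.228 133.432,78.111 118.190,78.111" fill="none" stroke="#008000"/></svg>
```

G21
G90
G0 X19.881 Y87.140
M3 S466
G1 X38.014 Y31.662 F2685
M5
G0 X163.760 Y103.343
M3 S466
G1 X172.894 Y97.137 F2685
G1 X181.939 Y102.481
G1 X190.457 Y113.750
G1 X198.012 Y125.319
G1 X204.167 Y131.563
G1 X208.484 Y126.860
M5
G0 X118.190 Y70.339
M3 S466
G1 X133.432 Y70.339 F2685
G1 X133.432 Y63.456
G1 X118.190 Y63.456
G1 X118.190 Y70.339
M5
G0 X0.000 Y0.000

Since the viewBox matches the mm dimensions, user units are millimetres directly. The only transform is the Y-flip y_m = 141.567 − y_svg.

Shape 1 is a line segment drawn with `<polyline>`. Its stroke #008000 means score at S466, F2685. After flipping Y the toolpath is (19.881,87.140) → (38.014,31.662).

Shape 2 is a cubic bezier drawn with `<path>`. Its stroke #008000 means score at S466, F2685. After flipping Y the toolpath is (163.760,103.343) → (172.894,97.137) → (181.939,102.481) → (190.457,113.750) → (198.012,125.319) → (204.167,131.563) → (208.484,126.860).

Shape 3 is a rectangle drawn with `<polygon>`. Its stroke #008000 means score at S466, F2685. After flipping Y the toolpath is (118.190,70.339) → (133.432,70.339) → (133.432,63.456) → (118.190,63.456) → (118.190,70.339), returning to the start.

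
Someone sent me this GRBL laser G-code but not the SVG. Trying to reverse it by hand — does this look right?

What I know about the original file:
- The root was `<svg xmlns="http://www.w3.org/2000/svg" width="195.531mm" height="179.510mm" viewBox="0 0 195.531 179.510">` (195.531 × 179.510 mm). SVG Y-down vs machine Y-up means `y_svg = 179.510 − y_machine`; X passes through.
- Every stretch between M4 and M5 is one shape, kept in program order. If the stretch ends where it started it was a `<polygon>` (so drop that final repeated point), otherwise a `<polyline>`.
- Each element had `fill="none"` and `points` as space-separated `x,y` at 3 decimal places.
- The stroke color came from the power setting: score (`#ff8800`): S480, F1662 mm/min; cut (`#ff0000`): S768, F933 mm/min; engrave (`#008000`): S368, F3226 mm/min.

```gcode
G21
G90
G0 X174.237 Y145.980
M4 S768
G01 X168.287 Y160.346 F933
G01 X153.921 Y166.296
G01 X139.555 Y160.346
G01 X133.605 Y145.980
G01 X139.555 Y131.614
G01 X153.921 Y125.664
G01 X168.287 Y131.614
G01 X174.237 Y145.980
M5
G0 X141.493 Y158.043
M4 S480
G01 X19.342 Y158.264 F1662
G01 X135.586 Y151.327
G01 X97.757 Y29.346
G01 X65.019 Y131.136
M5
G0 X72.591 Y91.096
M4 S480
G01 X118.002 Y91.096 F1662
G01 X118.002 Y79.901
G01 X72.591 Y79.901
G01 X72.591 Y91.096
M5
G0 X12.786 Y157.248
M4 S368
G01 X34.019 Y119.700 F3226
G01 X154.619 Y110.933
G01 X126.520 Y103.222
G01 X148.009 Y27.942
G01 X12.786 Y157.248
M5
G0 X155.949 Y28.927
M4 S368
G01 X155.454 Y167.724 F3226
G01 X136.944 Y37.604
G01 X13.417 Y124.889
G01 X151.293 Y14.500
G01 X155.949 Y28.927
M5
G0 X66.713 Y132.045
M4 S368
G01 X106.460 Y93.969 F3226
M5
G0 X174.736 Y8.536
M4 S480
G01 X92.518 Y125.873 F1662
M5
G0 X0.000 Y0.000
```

y_svg = 179.510 − y_m.

[1] S768→`#ff0000` (cut); closed run; points: 174.237,33.530 168.287,19.164 153.921,13.214 139.555,19.164 133.605,33.530 139.555,47.896 153.921,53.846 168.287,47.896

[2] S480→`#ff8800` (score); open run; points: 141.493,21.467 19.342,21.246 135.586,28.183 97.757,150.164 65.019,48.374

[3] S480→`#ff8800` (score); closed run; points: 72.591,88.414 118.002,88.414 118.002,99.609 72.591,99.609

[4] S368→`#008000` (engrave); closed run; points: 12.786,22.262 34.019,59.810 154.619,68.577 126.520,76.288 148.009,151.568

[5] S368→`#008000` (engrave); closed run; points: 155.949,150.583 155.454,11.786 136.944,141.906 13.417,54.621 151.293,165.010

[6] S368→`#008000` (engrave); open run; points: 66.713,47.465 106.460,85.541

[7] S480→`#ff8800` (score); open run; points: 174.736,170.974 92.518,53.637

<svg xmlns="http://www.w3.org/2000/svg" width="195.531mm" height="179.510mm" viewBox="0 0 195.531 179.510">
  <polygon points="174.237,33.530 168.287,19.164 153.921,13.214 139.555,19.164 133.605,33.530 139.555,47.896 153.921,53.846 168.287,47.896" fill="none" stroke="#ff0000"/>
  <polyline points="141.493,21.467 19.342,21.246 135.586,28.183 97.757,150.164 65.019,48.374" fill="none" stroke="#ff8800"/>
  <polygon points="72.591,88.414 118.002,88.414 118.002,99.609 72.591,99.609" fill="none" stroke="#ff8800"/>
  <polygon points="12.786,22.262 34.019,59.810 154.619,68.577 126.520,76.288 148.009,151.568" fill="none" stroke="#008000"/>
  <polygon points="155.949,150.583 155.454,11.786 136.944,141.906 13.417,54.621 151.293,165.010" fill="none" stroke="#008000"/>
  <polyline points="66.713,47.465 106.460,85.541" fill="none" stroke="#008000"/>
  <polyline points="174.736,170.974 92.518,53.637" fill="none" stroke="#ff8800"/>
</svg>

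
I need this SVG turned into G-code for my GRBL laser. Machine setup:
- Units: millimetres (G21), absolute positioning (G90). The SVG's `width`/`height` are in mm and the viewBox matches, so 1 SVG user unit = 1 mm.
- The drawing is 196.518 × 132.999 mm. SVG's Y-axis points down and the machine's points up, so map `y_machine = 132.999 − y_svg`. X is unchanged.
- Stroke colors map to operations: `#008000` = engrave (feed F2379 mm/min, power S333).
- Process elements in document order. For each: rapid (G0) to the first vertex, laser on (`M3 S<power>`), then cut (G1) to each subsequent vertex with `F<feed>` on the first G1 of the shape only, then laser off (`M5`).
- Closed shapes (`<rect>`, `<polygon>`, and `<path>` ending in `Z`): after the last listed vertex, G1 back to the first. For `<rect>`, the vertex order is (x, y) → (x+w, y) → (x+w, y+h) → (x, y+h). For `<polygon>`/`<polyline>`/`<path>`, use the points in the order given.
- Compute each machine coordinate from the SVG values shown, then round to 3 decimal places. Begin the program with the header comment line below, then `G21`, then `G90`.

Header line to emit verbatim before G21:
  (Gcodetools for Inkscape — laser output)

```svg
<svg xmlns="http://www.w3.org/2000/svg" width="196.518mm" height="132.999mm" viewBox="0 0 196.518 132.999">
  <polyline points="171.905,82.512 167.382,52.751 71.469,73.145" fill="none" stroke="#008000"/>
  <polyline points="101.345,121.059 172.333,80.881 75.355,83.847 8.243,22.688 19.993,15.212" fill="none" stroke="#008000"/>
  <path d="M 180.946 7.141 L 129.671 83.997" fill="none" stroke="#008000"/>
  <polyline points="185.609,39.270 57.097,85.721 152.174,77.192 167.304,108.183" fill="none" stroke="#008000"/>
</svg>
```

1 u = 1 mm; y_m = 132.999 − y.

[1] `<polyline>` open polyline, #008000→engrave S333 F2379: (171.905,50.487) → (167.382,80.248) → (71.469,59.854)

[2] `<polyline>` open polyline, #008000→engrave S333 F2379: (101.345,11.940) → (172.333,52.118) → (75.355,49.152) → (8.243,110.311) → (19.993,117.787)

[3] `<path>` line segment, #008000→engrave S333 F2379: (180.946,125.858) → (129.671,49.002)

[4] `<polyline>` open polyline, #008000→engrave S333 F2379: (185.609,93.729) → (57.097,47.278) → (152.174,55.807) → (167.304,24.816)

(Gcodetools for Inkscape — laser output)
G21
G90
G0 X171.905 Y50.487
M3 S333
G1 X167.382 Y80.248 F2379
G1 X71.469 Y59.854
M5
G0 X101.345 Y11.940
M3 S333
G1 X172.333 Y52.118 F2379
G1 X75.355 Y49.152
G1 X8.243 Y110.311
G1 X19.993 Y117.787
M5
G0 X180.946 Y125.858
M3 S333
G1 X129.671 Y49.002 F2379
M5
G0 X185.609 Y93.729
M3 S333
G1 X57.097 Y47.278 F2379
G1 X152.174 Y55.807
G1 X167.304 Y24.816
M5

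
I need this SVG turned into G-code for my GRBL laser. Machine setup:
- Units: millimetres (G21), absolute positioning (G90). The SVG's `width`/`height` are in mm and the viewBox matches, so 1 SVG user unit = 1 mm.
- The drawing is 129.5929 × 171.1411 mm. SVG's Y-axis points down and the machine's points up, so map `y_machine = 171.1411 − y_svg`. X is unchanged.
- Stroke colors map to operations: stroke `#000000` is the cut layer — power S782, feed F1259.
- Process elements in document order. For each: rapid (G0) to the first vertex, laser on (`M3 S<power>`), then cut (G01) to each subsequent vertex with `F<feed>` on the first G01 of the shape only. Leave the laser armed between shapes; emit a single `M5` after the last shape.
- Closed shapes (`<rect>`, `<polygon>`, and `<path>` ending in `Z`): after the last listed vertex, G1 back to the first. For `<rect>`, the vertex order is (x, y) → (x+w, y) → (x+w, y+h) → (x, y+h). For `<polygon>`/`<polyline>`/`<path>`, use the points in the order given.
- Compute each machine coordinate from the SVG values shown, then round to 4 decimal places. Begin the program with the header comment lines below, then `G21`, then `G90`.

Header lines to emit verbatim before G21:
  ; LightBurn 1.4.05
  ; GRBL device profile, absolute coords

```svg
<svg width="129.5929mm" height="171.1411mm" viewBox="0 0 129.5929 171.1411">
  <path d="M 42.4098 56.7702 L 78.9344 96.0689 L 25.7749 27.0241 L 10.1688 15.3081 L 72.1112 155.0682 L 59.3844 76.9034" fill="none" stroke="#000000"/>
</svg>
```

Since the viewBox matches the mm dimensions, user units are millimetres directly. The only transform is the Y-flip y_m = 171.1411 − y_svg.

Shape 1 is a open polyline drawn with `<path>`. Its stroke #000000 means cut at S782, F1259. After flipping Y the toolpath is (42.4098,114.3709) → (78.9344,75.0722) → (25.7749,144.1170) → (10.1688,155.8330) → (72.1112,16.0729) → (59.3844,94.2377).

; LightBurn 1.4.05
; GRBL device profile, absolute coords
G21
G90
G0 X42.4098 Y114.3709
M3 S782
G01 X78.9344 Y75.0722 F1259
G01 X25.7749 Y144.1170
G01 X10.1688 Y155.8330
G01 X72.1112 Y16.0729
G01 X59.3844 Y94.2377
M5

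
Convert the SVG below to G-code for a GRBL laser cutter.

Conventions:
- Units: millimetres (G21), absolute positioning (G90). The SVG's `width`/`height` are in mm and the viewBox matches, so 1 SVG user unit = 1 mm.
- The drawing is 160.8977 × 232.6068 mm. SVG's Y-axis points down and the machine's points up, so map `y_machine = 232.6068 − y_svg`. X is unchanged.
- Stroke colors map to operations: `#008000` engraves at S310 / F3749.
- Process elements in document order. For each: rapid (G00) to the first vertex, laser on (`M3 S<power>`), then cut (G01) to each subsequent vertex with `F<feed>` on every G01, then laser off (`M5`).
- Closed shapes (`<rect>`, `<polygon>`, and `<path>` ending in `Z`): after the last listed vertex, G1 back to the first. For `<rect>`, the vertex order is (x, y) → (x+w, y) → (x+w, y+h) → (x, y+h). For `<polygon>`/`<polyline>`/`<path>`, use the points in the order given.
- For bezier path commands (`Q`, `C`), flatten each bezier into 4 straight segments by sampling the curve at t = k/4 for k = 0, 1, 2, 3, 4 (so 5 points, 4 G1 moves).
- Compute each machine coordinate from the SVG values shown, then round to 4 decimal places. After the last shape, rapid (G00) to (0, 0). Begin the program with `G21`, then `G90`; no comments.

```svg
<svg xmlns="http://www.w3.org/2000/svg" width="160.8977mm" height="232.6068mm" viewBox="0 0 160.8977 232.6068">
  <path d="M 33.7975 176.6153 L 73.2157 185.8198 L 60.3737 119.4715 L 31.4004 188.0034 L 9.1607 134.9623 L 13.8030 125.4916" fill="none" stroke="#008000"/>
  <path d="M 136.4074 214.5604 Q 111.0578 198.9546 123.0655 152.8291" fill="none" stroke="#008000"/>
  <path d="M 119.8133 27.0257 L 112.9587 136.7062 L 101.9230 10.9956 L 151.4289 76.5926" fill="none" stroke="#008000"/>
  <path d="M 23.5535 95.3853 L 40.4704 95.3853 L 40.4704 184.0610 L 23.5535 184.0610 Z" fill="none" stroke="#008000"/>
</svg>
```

Since the viewBox matches the mm dimensions, user units are millimetres directly. The only transform is the Y-flip y_m = 232.6068 − y_svg.

Shape 1 is a open polyline drawn with `<path>`. Its stroke #008000 means engrave at S310, F3749. After flipping Y the toolpath is (33.7975,55.9915) → (73.2157,46.7870) → (60.3737,113.1353) → (31.4004,44.6034) → (9.1607,97.6445) → (13.8030,107.1152).

Shape 2 is a quadratic bezier drawn with `<path>`. Its stroke #008000 means engrave at S310, F3749. After flipping Y the toolpath is (136.4074,18.0464) → (126.0674,27.7568) → (120.3971,41.2821) → (119.3965,58.6224) → (123.0655,79.7777).

Shape 3 is a open polyline drawn with `<path>`. Its stroke #008000 means engrave at S310, F3749. After flipping Y the toolpath is (119.8133,205.5811) → (112.9587,95.9006) → (101.9230,221.6112) → (151.4289,156.0142).

Shape 4 is a rectangle drawn with `<path>`. Its stroke #008000 means engrave at S310, F3749. After flipping Y the toolpath is (23.5535,137.2215) → (40.4704,137.2215) → (40.4704,48.5458) → (23.5535,48.5458) → (23.5535,137.2215), returning to the start.

G21
G90
G00 X33.7975 Y55.9915
M3 S310
G01 X73.2157 Y46.7870 F3749
G01 X60.3737 Y113.1353 F3749
G01 X31.4004 Y44.6034 F3749
G01 X9.1607 Y97.6445 F3749
G01 X13.8030 Y107.1152 F3749
M5
G00 X136.4074 Y18.0464
M3 S310
G01 X126.0674 Y27.7568 F3749
G01 X120.3971 Y41.2821 F3749
G01 X119.3965 Y58.6224 F3749
G01 X123.0655 Y79.7777 F3749
M5
G00 X119.8133 Y205.5811
M3 S310
G01 X112.9587 Y95.9006 F3749
G01 X101.9230 Y221.6112 F3749
G01 X151.4289 Y156.0142 F3749
M5
G00 X23.5535 Y137.2215
M3 S310
G01 X40.4704 Y137.2215 F3749
G01 X40.4704 Y48.5458 F3749
G01 X23.5535 Y48.5458 F3749
G01 X23.5535 Y137.2215 F3749
M5
G00 X0.0000 Y0.0000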